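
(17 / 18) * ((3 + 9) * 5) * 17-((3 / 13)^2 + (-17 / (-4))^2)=7667605 / 8112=945.22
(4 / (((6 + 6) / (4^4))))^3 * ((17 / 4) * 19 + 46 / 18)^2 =9430893592576 / 2187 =4312251299.76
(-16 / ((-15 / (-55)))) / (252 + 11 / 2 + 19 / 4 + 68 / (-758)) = -266816 / 1192305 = -0.22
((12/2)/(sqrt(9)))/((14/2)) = 2/7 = 0.29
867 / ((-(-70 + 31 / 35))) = 12.54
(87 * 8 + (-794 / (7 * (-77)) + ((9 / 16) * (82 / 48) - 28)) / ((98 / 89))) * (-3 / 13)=-13646471859 / 87895808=-155.26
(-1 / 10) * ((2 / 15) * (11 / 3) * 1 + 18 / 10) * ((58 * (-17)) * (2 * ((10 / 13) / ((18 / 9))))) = 101558 / 585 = 173.60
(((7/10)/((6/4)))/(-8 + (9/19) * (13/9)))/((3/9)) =-133/695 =-0.19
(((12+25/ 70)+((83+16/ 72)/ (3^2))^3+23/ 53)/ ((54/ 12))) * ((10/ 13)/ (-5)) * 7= -633649400578/ 3295465641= -192.28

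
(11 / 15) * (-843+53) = -1738 / 3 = -579.33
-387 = -387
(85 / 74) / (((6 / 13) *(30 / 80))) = 2210 / 333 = 6.64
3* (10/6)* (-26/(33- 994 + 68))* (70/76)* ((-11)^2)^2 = 33308275/16967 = 1963.12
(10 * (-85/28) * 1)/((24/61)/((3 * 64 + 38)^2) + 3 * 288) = -0.04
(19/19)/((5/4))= 4/5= 0.80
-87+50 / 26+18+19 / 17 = -14577 / 221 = -65.96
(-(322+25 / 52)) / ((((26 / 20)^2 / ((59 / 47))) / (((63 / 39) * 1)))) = -519419775 / 1342367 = -386.94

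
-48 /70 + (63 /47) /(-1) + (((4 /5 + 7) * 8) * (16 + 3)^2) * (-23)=-518109.23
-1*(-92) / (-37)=-92 / 37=-2.49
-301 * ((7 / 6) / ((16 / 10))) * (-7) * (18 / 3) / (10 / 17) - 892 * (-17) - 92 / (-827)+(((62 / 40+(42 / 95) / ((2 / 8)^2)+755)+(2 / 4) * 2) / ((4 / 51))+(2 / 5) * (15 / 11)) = 280589324357 / 6913720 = 40584.42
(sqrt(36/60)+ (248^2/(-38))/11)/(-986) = 0.15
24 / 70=12 / 35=0.34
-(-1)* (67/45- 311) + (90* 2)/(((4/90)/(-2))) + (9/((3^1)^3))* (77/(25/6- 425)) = -8409.57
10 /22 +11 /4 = 141 /44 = 3.20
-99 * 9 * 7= -6237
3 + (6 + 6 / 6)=10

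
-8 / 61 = -0.13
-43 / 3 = -14.33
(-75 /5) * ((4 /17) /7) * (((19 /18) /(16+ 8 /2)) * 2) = -0.05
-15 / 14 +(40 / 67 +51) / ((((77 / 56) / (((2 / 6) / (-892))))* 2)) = -7444193 / 6902742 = -1.08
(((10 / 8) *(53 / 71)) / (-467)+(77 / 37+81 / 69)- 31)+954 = 104542867089 / 112866428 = 926.25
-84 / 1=-84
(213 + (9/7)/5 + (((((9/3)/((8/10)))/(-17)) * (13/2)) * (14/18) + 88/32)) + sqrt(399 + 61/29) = 4 * sqrt(21083)/29 + 3068657/14280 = 234.92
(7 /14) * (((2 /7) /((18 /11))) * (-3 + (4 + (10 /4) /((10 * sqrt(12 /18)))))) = 11 * sqrt(6) /1008 + 11 /126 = 0.11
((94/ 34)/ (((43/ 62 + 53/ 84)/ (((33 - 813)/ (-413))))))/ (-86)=-6818760/ 148751921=-0.05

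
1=1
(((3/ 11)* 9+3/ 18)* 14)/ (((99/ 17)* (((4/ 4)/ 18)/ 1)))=41174/ 363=113.43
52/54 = 26/27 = 0.96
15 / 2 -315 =-615 / 2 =-307.50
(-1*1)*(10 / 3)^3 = -1000 / 27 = -37.04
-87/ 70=-1.24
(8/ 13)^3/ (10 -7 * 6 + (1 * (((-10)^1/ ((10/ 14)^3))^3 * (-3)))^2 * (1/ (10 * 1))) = 4882812500/ 8049654847399635613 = 0.00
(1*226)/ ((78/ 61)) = 6893/ 39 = 176.74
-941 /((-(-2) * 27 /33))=-10351 /18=-575.06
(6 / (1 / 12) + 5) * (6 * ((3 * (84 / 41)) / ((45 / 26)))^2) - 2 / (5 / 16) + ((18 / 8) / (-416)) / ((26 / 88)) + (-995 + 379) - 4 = 1181796063909 / 227271200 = 5199.94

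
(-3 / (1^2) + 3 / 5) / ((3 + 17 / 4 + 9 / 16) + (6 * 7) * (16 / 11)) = -0.03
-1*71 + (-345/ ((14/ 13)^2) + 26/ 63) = -649261/ 1764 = -368.06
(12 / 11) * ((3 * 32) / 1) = 1152 / 11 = 104.73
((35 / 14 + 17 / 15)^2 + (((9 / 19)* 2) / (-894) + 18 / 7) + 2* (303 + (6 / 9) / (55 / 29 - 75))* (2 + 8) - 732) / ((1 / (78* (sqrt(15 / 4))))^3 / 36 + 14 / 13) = 4961.90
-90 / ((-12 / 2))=15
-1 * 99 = -99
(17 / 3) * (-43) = -731 / 3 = -243.67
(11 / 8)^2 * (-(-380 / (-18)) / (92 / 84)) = -80465 / 2208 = -36.44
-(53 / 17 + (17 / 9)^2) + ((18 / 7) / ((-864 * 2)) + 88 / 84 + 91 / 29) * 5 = 127329829 / 8944992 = 14.23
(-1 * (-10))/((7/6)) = 60/7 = 8.57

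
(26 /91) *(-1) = -2 /7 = -0.29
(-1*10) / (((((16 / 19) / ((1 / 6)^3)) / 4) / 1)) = -95 / 432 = -0.22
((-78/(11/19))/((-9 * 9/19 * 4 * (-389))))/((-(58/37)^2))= 6424717/777306024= 0.01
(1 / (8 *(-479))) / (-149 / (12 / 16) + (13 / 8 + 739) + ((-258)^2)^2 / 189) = -21 / 1886565354679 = -0.00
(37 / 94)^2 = 1369 / 8836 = 0.15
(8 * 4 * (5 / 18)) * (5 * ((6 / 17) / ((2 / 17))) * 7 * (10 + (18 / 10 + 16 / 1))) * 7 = 544880 / 3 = 181626.67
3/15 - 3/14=-1/70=-0.01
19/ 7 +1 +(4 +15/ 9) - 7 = 50/ 21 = 2.38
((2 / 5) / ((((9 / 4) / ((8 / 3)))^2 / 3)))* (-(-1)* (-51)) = -34816 / 405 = -85.97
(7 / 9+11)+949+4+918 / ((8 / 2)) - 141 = 18959 / 18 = 1053.28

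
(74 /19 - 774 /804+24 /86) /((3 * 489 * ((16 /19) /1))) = 351547 /135245664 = 0.00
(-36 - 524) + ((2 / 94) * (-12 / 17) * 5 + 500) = -48000 / 799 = -60.08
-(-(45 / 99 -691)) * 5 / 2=-18990 / 11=-1726.36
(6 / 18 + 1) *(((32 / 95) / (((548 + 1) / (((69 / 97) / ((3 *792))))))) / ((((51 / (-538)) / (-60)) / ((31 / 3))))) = 24550016 / 15325840629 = 0.00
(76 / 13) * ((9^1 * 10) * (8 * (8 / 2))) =218880 / 13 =16836.92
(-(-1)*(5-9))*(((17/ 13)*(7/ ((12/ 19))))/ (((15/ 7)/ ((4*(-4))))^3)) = 3176542208/ 131625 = 24133.27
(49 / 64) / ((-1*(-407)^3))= 49 / 4314825152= 0.00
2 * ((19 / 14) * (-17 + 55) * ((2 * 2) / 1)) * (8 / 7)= 23104 / 49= 471.51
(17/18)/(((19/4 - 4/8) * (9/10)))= 20/81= 0.25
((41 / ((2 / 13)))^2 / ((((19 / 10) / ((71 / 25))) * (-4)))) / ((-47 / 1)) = 564.68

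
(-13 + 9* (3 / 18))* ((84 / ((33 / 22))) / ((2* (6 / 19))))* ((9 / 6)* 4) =-6118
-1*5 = -5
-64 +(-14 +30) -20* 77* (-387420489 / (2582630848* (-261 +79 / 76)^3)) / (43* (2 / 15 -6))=-183521524323841559157279 / 3823365094232090504398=-48.00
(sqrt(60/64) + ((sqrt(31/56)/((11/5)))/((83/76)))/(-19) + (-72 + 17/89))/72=-6391/6408 - 5 * sqrt(434)/460152 + sqrt(15)/288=-0.98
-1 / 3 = -0.33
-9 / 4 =-2.25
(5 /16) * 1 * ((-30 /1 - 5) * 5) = -875 /16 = -54.69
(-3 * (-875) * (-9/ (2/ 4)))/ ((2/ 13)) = -307125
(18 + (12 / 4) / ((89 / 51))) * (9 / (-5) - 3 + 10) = 9126 / 89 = 102.54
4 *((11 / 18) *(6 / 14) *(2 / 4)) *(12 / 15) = 44 / 105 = 0.42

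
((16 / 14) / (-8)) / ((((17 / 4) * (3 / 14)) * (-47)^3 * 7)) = 8 / 37064811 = 0.00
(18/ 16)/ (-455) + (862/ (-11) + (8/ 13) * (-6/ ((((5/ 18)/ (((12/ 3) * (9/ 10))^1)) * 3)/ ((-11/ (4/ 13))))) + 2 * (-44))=80855553/ 200200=403.87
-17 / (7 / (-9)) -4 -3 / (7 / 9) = 14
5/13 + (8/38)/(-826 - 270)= 26017/67678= 0.38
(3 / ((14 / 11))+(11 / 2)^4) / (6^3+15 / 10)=102751 / 24360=4.22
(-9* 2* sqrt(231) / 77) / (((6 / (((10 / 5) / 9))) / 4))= -8* sqrt(231) / 231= -0.53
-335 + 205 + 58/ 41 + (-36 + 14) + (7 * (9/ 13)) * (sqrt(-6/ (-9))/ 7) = -6174/ 41 + 3 * sqrt(6)/ 13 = -150.02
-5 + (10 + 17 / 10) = 6.70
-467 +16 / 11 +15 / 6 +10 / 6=-30451 / 66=-461.38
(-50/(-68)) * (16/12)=50/51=0.98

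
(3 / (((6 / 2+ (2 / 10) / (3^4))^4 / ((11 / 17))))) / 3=295946206875 / 37169200627712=0.01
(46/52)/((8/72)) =207/26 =7.96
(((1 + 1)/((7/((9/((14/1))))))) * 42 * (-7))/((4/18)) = -243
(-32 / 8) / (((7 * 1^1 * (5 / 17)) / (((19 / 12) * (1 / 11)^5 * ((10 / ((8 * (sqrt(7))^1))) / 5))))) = -323 * sqrt(7) / 473489940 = -0.00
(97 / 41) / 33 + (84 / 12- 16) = -12080 / 1353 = -8.93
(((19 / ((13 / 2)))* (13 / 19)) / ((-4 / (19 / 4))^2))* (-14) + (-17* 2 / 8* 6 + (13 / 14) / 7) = -64.85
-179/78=-2.29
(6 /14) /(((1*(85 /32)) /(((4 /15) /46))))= 64 /68425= 0.00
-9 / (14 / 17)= -153 / 14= -10.93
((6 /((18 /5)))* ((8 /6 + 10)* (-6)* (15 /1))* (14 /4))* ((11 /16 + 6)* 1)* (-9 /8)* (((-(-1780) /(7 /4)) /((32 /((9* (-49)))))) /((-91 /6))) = 34422073875 /832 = 41372684.95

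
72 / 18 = 4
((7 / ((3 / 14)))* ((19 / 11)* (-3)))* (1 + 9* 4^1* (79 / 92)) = -1366708 / 253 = -5402.01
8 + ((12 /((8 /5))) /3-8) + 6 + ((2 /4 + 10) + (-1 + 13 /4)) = 85 /4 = 21.25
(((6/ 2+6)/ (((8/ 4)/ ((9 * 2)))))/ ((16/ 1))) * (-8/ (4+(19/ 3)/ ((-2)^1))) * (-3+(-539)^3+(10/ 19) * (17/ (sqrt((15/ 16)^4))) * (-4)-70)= 3614901681852/ 475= 7610319330.21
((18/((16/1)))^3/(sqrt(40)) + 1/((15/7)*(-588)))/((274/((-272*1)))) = 34/43155 - 12393*sqrt(10)/175360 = -0.22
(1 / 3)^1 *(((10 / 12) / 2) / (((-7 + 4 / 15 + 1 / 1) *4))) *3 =-25 / 1376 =-0.02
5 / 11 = 0.45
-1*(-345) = 345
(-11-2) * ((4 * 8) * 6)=-2496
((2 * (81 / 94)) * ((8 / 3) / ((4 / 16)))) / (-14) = -432 / 329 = -1.31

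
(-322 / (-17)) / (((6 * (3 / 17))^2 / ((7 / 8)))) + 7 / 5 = 104867 / 6480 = 16.18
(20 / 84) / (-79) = -5 / 1659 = -0.00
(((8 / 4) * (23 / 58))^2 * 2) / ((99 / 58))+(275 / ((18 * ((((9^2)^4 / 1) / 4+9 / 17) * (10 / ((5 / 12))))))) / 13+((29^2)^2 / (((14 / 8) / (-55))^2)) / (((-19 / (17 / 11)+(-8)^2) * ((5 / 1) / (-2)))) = -25431487388592233711147599 / 4705551267778837476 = -5404571.31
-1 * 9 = -9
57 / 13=4.38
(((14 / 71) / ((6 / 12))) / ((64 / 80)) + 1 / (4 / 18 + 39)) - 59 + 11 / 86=-125776485 / 2155418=-58.35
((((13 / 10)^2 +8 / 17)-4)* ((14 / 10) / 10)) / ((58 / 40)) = -21889 / 123250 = -0.18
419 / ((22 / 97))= 40643 / 22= 1847.41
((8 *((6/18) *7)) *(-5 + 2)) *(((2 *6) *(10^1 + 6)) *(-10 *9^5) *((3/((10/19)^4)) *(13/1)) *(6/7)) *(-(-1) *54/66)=3111619944820608/1375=2262996323505.90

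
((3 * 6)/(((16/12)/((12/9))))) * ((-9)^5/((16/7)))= -3720087/8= -465010.88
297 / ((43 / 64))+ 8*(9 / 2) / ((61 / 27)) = 1201284 / 2623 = 457.98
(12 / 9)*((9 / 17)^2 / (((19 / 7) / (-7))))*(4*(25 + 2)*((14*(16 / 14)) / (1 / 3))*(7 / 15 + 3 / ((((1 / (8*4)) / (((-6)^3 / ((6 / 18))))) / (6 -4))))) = 621595683.93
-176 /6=-88 /3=-29.33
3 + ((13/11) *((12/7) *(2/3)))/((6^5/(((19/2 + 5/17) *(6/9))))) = 1272829/424116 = 3.00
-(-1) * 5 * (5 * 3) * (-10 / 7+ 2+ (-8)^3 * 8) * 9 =-19350900 / 7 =-2764414.29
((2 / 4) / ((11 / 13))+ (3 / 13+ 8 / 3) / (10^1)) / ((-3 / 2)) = -3778 / 6435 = -0.59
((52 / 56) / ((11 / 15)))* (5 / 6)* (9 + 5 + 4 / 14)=8125 / 539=15.07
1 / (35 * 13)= 1 / 455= 0.00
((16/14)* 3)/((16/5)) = 15/14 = 1.07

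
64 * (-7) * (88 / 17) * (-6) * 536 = 126787584 / 17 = 7458093.18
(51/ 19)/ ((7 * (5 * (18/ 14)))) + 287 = 81812/ 285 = 287.06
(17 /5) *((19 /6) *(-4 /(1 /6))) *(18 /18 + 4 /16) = -323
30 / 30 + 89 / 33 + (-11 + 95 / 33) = -146 / 33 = -4.42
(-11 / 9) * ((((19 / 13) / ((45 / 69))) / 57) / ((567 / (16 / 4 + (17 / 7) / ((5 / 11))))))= -27577 / 34827975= -0.00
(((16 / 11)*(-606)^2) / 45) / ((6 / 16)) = 5222912 / 165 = 31654.01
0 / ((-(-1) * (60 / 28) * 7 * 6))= 0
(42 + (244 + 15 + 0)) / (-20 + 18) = -301 / 2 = -150.50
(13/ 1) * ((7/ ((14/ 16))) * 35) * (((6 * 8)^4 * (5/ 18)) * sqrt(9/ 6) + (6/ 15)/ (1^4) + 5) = 6573713319.12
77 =77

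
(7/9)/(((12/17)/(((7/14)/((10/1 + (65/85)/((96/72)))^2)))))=68782/13957947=0.00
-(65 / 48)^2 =-4225 / 2304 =-1.83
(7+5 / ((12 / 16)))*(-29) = -1189 / 3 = -396.33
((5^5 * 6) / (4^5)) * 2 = 9375 / 256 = 36.62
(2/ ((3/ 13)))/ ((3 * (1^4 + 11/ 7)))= 91/ 81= 1.12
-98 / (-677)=98 / 677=0.14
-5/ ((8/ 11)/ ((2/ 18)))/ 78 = -55/ 5616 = -0.01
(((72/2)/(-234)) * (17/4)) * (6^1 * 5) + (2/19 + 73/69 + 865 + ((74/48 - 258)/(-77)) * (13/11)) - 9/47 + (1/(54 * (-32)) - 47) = 313923064703063/390795717312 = 803.29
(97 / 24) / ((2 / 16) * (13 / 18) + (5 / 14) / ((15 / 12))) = 4074 / 379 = 10.75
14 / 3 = 4.67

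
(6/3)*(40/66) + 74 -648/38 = 36466/627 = 58.16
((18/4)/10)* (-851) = -7659/20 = -382.95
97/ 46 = 2.11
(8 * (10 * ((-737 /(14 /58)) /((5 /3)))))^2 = 21479163616.65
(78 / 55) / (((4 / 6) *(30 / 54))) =3.83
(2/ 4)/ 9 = 1/ 18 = 0.06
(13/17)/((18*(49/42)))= 13/357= 0.04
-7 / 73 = -0.10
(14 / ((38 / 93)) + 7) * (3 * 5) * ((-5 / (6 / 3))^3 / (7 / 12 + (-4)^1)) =2205000 / 779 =2830.55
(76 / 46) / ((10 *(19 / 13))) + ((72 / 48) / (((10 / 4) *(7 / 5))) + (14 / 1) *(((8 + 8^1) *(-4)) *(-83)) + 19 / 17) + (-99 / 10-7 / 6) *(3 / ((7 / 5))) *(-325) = 1123221037 / 13685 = 82076.80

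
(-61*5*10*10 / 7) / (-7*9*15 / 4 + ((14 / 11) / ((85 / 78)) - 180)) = 114070000 / 10866849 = 10.50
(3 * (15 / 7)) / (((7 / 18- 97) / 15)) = -12150 / 12173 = -1.00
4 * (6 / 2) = 12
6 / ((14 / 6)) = 2.57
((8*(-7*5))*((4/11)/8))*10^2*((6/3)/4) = -636.36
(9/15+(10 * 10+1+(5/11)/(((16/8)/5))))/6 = 3767/220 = 17.12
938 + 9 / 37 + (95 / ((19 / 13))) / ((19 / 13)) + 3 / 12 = 2764103 / 2812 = 982.97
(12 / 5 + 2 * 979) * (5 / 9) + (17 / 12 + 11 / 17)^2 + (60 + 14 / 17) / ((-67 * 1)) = 3046081931 / 2788272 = 1092.46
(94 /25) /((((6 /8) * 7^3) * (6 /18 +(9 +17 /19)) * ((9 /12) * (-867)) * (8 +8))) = -1786 /13002984225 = -0.00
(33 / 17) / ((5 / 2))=66 / 85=0.78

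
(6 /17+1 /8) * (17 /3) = 2.71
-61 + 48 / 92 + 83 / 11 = -13392 / 253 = -52.93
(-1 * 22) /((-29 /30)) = 660 /29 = 22.76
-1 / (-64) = 1 / 64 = 0.02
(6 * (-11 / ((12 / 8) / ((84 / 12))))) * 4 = -1232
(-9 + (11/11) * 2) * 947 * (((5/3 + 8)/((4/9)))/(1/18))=-5190507/2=-2595253.50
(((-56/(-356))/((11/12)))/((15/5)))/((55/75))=840/10769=0.08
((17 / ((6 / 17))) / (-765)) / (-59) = 17 / 15930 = 0.00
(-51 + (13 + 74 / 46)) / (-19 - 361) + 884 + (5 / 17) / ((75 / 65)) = 394190467 / 445740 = 884.35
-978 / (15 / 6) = -1956 / 5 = -391.20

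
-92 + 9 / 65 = -5971 / 65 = -91.86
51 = 51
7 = 7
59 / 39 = 1.51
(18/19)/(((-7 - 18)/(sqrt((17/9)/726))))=-sqrt(102)/5225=-0.00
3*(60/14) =90/7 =12.86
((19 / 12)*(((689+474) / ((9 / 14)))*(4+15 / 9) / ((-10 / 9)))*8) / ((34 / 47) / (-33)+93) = -2718947462 / 2163135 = -1256.95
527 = 527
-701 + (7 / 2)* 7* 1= -1353 / 2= -676.50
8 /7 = 1.14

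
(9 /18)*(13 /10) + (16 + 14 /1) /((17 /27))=16421 /340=48.30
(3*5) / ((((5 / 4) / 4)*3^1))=16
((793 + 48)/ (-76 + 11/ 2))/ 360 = -841/ 25380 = -0.03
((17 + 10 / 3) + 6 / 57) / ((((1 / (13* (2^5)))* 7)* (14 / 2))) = 484640 / 2793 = 173.52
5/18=0.28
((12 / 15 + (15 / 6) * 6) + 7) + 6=28.80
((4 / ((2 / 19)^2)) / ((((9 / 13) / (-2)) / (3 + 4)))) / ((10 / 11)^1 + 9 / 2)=-206492 / 153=-1349.62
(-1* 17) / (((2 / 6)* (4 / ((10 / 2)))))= -255 / 4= -63.75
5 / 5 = 1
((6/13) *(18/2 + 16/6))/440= 7/572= 0.01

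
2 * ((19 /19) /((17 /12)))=24 /17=1.41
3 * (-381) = -1143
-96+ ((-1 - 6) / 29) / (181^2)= -91206631 / 950069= -96.00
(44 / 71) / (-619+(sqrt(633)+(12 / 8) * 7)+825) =38104 / 13131947 - 176 * sqrt(633) / 13131947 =0.00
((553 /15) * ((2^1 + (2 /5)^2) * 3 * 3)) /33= 29862 /1375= 21.72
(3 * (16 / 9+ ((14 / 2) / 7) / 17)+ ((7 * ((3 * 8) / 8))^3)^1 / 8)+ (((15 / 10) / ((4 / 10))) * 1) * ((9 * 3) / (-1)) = 433249 / 408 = 1061.88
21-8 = 13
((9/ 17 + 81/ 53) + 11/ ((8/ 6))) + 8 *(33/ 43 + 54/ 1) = 69496767/ 154972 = 448.45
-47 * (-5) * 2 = 470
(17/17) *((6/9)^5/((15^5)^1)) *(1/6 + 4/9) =176/1660753125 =0.00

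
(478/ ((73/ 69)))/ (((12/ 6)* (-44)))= -16491/ 3212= -5.13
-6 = -6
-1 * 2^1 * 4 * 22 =-176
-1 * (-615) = 615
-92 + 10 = -82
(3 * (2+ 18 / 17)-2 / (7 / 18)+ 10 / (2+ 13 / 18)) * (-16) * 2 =-205440 / 833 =-246.63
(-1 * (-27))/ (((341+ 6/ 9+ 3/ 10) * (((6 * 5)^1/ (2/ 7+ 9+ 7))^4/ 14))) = 42224004/ 439854625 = 0.10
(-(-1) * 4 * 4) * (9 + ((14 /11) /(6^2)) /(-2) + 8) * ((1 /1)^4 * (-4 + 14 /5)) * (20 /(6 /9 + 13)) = -215200 /451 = -477.16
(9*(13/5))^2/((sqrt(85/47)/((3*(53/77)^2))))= 115357203*sqrt(3995)/12599125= 578.71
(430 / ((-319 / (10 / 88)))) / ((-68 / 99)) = 9675 / 43384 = 0.22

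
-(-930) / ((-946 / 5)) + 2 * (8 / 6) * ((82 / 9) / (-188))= -3027997 / 600237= -5.04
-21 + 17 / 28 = -20.39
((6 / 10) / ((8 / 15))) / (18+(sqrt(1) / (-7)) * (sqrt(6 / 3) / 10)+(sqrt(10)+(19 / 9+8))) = 2835 / (4 * (-9 * sqrt(2)+630 * sqrt(10)+17710)) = 0.04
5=5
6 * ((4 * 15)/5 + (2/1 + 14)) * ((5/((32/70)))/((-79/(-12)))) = 22050/79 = 279.11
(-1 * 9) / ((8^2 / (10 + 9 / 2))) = -261 / 128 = -2.04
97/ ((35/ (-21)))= -291/ 5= -58.20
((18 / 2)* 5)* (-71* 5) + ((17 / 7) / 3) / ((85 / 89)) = -1677286 / 105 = -15974.15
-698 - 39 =-737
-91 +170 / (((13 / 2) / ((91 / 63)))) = -53.22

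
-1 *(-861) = 861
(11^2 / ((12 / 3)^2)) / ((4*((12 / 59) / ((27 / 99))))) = 649 / 256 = 2.54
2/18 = 1/9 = 0.11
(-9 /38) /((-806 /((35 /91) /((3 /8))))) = 30 /99541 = 0.00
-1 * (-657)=657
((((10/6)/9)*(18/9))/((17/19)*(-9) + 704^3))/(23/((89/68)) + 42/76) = 642580/10972431839916801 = 0.00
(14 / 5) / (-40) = -7 / 100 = -0.07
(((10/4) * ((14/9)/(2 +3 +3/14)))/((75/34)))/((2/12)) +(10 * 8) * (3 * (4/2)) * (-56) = -88294136/3285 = -26877.97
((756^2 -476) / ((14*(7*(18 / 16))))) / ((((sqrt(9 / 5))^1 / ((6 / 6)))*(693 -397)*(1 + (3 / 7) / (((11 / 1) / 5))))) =10.92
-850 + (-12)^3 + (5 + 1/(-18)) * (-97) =-55037/18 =-3057.61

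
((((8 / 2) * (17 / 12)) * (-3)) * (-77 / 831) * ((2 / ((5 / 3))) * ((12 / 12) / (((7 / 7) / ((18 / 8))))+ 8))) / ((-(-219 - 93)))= 53669 / 864240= 0.06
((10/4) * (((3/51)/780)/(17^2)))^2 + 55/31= 129230613420511/72839073018816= 1.77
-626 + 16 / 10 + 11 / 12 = -37409 / 60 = -623.48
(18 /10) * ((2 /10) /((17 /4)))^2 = 144 /36125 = 0.00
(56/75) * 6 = 112/25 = 4.48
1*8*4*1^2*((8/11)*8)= 2048/11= 186.18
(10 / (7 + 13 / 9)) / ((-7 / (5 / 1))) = -225 / 266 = -0.85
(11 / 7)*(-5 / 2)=-55 / 14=-3.93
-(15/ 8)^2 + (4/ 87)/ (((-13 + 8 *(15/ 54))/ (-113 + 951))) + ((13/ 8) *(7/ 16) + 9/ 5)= -8244599/ 1800320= -4.58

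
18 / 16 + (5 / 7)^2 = 641 / 392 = 1.64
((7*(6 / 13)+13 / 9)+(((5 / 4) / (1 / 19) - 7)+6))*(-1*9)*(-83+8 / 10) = 1055037 / 52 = 20289.17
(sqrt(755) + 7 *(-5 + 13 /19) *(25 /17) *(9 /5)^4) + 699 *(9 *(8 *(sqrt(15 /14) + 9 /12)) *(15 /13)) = 103223.13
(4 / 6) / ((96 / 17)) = 17 / 144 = 0.12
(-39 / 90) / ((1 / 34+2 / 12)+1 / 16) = -1768 / 1055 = -1.68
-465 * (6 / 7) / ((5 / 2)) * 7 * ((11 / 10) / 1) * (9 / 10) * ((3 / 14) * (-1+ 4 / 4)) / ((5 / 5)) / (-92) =0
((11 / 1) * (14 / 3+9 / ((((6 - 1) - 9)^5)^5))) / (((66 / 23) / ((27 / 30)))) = 362539770003324307 / 22517998136852480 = 16.10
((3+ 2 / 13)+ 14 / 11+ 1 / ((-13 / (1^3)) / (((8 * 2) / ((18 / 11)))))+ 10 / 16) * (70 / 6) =50.16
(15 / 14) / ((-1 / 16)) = -120 / 7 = -17.14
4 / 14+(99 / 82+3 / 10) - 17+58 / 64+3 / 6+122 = 4968511 / 45920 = 108.20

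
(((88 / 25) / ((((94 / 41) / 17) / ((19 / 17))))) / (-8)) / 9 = -8569 / 21150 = -0.41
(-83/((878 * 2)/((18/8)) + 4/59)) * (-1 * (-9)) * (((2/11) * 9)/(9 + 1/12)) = -21419478/124231987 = -0.17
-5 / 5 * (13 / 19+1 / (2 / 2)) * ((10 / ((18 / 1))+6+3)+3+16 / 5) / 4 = -5672 / 855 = -6.63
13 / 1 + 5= 18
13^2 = 169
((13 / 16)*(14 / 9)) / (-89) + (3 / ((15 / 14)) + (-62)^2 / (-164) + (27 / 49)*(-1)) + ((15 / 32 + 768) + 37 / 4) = 194782391807 / 257473440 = 756.51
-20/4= -5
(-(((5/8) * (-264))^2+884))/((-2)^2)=-28109/4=-7027.25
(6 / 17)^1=6 / 17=0.35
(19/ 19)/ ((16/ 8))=1/ 2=0.50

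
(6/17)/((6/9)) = 9/17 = 0.53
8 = 8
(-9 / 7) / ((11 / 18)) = -162 / 77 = -2.10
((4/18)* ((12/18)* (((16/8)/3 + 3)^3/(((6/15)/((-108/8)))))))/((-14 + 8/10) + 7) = 33275/837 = 39.76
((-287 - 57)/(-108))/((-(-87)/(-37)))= -3182/2349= -1.35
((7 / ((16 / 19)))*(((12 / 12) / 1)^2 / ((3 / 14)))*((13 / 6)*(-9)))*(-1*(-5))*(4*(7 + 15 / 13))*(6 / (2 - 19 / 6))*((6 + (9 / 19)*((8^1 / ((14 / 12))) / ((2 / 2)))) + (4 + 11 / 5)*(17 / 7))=15419502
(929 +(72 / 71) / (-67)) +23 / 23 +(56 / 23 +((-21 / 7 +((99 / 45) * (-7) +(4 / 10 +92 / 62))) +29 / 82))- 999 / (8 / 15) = -1064506887737 / 1112491048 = -956.87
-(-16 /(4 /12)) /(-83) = -48 /83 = -0.58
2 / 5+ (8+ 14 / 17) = 784 / 85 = 9.22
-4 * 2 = -8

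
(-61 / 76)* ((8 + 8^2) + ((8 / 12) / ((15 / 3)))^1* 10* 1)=-3355 / 57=-58.86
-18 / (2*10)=-9 / 10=-0.90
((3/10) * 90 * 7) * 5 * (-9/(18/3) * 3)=-8505/2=-4252.50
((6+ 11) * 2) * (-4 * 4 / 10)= -272 / 5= -54.40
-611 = -611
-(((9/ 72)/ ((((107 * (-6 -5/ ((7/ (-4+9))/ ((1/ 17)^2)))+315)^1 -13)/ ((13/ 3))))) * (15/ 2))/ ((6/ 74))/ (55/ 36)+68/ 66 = 2632433/ 2337060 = 1.13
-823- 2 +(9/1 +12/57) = -15500/19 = -815.79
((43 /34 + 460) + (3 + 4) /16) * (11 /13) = 1381413 /3536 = 390.67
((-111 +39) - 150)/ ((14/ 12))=-1332/ 7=-190.29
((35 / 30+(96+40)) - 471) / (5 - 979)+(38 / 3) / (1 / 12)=890291 / 5844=152.34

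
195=195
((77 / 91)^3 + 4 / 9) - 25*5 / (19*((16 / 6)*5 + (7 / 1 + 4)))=21388954 / 27425151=0.78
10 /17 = 0.59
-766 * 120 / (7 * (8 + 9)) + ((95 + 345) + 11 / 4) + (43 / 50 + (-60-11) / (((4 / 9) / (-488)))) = 77629.17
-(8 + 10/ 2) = -13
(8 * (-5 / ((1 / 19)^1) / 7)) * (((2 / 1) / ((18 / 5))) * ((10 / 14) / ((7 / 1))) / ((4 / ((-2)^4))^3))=-1216000 / 3087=-393.91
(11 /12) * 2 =11 /6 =1.83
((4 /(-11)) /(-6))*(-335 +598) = 526 /33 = 15.94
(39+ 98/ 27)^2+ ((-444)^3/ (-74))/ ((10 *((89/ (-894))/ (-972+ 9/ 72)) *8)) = 18730014991873/ 129762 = 144341294.00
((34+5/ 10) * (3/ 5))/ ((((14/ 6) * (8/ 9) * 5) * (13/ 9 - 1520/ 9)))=-50301/ 4219600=-0.01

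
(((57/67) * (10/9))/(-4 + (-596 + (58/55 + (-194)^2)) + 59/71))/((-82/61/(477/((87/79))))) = -94749611825/11521894138209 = -0.01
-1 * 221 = -221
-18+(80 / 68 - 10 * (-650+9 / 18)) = 110129 / 17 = 6478.18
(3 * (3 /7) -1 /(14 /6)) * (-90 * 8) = -4320 /7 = -617.14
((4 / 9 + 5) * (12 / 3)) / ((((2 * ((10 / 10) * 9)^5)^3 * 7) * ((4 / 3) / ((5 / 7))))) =5 / 4941387170271576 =0.00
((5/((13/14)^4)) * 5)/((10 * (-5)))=-19208/28561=-0.67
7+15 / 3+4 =16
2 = 2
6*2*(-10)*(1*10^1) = -1200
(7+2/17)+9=274/17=16.12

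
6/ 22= 3/ 11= 0.27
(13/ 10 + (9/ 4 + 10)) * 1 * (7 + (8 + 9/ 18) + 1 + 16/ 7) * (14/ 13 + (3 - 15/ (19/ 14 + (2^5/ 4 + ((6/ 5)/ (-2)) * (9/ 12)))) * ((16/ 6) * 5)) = 10758588077/ 2269540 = 4740.43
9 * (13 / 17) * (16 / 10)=936 / 85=11.01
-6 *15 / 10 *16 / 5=-144 / 5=-28.80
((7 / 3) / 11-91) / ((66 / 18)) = -2996 / 121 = -24.76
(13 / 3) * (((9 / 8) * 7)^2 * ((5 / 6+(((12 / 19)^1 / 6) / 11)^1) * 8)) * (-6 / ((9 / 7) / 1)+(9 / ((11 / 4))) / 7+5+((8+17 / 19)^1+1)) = 13545919023 / 698896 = 19381.88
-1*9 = -9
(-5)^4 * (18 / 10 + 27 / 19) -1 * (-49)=39181 / 19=2062.16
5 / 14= 0.36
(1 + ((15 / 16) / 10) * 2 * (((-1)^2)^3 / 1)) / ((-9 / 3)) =-19 / 48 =-0.40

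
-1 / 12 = -0.08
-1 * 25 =-25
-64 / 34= -32 / 17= -1.88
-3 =-3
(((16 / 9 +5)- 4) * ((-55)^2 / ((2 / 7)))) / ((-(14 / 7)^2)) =-529375 / 72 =-7352.43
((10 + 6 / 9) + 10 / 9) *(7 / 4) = 371 / 18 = 20.61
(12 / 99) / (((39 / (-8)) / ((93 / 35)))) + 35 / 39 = 4161 / 5005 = 0.83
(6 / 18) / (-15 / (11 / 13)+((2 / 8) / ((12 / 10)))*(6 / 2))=-88 / 4515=-0.02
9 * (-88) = -792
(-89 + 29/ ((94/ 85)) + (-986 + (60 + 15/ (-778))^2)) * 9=652610547045/ 28448348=22940.19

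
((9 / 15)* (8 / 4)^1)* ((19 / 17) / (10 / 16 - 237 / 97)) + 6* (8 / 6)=871016 / 119935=7.26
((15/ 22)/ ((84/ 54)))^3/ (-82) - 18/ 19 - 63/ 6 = -11.45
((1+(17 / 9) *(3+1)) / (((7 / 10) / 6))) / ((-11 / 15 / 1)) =-100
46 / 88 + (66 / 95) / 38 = 42967 / 79420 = 0.54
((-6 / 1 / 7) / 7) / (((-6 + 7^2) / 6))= -36 / 2107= -0.02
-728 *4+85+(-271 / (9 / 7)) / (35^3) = -155838646 / 55125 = -2827.00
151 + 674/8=235.25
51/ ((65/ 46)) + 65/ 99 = 236479/ 6435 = 36.75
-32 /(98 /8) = -128 /49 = -2.61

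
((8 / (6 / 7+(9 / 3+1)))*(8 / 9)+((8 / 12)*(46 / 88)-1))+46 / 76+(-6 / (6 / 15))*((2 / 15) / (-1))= 109291 / 31977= 3.42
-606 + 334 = -272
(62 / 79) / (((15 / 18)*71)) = 372 / 28045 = 0.01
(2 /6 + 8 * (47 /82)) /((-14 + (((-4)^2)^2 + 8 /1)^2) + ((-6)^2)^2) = 0.00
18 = 18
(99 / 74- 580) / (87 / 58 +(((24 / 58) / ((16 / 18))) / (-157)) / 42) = -2729496182 / 7075029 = -385.79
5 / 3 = 1.67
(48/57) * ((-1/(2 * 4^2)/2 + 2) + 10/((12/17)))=3101/228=13.60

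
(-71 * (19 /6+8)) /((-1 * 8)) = 4757 /48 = 99.10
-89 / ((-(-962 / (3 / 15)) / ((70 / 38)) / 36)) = -11214 / 9139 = -1.23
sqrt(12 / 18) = 0.82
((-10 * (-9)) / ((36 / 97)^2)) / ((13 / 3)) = 150.79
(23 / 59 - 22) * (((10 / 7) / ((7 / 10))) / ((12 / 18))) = -191250 / 2891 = -66.15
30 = 30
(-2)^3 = -8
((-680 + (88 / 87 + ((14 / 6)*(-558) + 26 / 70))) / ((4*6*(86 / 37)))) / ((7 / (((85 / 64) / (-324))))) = 3793485791 / 182452580352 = 0.02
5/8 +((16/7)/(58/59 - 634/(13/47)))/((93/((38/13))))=357488479/572010264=0.62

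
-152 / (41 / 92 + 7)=-13984 / 685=-20.41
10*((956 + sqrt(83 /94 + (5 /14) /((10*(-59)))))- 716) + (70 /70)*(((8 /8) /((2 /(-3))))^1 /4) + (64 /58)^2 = 5*sqrt(1329867021) /19411 + 16152869 /6728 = 2410.24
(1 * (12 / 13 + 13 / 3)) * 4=820 / 39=21.03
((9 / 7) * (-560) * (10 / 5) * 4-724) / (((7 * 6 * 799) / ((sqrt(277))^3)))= -898034 * sqrt(277) / 16779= -890.77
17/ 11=1.55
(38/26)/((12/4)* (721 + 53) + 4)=0.00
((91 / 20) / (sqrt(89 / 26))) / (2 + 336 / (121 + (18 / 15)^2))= 278551 * sqrt(2314) / 25849160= 0.52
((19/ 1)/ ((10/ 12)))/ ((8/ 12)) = 34.20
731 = 731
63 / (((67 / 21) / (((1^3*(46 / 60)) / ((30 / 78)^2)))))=1714167 / 16750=102.34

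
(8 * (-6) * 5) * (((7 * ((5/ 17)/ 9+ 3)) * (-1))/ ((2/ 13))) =1688960/ 51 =33116.86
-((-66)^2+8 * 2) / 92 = -47.52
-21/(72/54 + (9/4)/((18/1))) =-72/5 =-14.40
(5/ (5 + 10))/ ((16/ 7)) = 0.15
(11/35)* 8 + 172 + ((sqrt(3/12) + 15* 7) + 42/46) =452293/1610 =280.93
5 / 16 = 0.31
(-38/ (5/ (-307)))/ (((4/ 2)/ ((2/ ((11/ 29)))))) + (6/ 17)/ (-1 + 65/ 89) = 23000457/ 3740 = 6149.85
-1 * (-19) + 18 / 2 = 28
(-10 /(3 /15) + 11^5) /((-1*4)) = -161001 /4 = -40250.25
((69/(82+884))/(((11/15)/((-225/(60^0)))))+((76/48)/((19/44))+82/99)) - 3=-2573/126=-20.42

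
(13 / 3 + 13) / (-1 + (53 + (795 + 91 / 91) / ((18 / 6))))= 13 / 238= 0.05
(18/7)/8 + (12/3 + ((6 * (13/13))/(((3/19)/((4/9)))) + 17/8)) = 11761/504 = 23.34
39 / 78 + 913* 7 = 12783 / 2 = 6391.50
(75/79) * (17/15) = 85/79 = 1.08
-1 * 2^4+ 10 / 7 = -14.57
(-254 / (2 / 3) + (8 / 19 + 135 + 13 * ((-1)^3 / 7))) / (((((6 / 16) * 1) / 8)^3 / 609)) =-250180009984 / 171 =-1463040994.06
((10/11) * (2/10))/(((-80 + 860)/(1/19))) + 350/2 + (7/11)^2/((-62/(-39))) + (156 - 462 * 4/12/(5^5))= 2876820647761/8685909375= 331.21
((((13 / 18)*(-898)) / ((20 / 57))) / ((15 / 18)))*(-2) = 110903 / 25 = 4436.12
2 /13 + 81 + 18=1289 /13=99.15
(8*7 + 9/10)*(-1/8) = -569/80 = -7.11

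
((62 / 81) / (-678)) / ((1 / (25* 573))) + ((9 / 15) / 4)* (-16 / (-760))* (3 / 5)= -703036373 / 43476750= -16.17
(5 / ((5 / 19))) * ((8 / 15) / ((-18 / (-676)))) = 51376 / 135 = 380.56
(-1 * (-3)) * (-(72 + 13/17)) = -3711/17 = -218.29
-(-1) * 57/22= 57/22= 2.59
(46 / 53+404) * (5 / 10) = 10729 / 53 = 202.43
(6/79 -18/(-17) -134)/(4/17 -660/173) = 15434887/415856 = 37.12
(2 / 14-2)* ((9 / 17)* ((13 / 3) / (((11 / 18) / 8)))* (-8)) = 584064 / 1309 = 446.19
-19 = -19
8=8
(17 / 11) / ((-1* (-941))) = 17 / 10351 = 0.00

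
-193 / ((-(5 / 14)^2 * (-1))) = -37828 / 25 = -1513.12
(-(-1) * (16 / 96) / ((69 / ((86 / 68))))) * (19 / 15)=817 / 211140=0.00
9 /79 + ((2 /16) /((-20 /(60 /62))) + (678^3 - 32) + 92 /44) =134335406245009 /431024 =311665722.20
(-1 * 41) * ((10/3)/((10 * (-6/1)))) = 41/18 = 2.28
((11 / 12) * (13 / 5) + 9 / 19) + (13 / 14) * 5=59849 / 7980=7.50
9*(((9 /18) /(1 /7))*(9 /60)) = 189 /40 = 4.72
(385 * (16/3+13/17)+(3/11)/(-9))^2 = 1734668116624/314721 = 5511764.76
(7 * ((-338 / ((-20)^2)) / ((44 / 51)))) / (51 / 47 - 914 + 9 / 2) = 166803 / 22101200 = 0.01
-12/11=-1.09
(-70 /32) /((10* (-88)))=7 /2816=0.00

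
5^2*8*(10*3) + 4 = 6004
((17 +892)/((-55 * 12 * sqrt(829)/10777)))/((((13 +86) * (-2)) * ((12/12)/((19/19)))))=2.60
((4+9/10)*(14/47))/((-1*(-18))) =343/4230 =0.08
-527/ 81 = -6.51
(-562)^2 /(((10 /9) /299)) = 424968102 /5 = 84993620.40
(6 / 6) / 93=1 / 93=0.01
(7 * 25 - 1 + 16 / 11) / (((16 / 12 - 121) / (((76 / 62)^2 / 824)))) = -1045095 / 390883867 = -0.00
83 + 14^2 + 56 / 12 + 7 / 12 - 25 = 1037 / 4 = 259.25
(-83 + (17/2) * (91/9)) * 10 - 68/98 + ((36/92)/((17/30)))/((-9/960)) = -7743311/172431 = -44.91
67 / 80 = 0.84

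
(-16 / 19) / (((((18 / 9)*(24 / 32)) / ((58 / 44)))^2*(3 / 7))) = -94192 / 62073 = -1.52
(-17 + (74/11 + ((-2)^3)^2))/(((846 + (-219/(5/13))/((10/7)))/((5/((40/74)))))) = 182225/164054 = 1.11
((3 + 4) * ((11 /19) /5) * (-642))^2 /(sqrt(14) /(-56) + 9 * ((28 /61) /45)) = 36372333778704 * sqrt(14) /29815351 + 934947858442752 /149076755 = 10836108.66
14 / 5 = 2.80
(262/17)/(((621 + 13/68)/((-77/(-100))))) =20174/1056025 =0.02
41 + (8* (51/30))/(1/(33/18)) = 989/15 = 65.93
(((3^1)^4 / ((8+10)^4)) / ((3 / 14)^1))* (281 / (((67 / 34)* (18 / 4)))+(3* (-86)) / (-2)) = 678265 / 1172232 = 0.58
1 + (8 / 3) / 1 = 11 / 3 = 3.67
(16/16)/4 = 1/4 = 0.25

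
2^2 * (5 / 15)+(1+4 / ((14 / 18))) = 157 / 21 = 7.48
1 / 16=0.06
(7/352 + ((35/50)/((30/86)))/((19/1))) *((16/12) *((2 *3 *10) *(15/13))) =62951/5434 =11.58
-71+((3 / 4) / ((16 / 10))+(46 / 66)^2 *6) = -785435 / 11616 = -67.62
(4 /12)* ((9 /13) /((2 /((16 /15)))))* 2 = 16 /65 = 0.25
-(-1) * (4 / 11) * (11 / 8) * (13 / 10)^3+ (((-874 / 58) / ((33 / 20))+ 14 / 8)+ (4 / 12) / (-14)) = -28171599 / 4466000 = -6.31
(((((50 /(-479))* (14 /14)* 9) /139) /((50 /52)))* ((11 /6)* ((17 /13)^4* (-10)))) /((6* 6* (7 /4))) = 18374620 /3071847597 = 0.01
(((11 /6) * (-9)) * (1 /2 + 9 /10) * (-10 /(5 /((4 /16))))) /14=33 /40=0.82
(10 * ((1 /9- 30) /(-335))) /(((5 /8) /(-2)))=-8608 /3015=-2.86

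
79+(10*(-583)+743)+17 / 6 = -5005.17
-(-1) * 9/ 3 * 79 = 237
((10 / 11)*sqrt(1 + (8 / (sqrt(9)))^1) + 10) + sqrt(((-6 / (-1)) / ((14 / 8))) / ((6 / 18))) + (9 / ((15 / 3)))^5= 10*sqrt(33) / 33 + 6*sqrt(14) / 7 + 90299 / 3125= 33.84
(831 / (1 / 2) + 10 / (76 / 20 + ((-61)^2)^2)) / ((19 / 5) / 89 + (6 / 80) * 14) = 5120124180041 / 3366271017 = 1521.01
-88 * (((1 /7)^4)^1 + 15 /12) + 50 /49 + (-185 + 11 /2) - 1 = -1390257 /4802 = -289.52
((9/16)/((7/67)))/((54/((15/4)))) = 335/896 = 0.37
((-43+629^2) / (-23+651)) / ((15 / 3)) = 197799 / 1570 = 125.99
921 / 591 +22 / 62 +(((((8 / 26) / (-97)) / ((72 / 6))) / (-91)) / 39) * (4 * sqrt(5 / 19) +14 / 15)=4 * sqrt(95) / 255091473 +336145362274 / 175696649505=1.91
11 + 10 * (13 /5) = 37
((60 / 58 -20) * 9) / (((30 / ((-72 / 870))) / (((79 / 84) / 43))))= 2607 / 253141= 0.01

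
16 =16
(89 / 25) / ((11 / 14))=4.53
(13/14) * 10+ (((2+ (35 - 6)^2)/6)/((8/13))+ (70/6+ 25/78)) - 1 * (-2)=1098925/4368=251.59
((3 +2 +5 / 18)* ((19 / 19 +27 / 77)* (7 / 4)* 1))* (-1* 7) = -8645 / 99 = -87.32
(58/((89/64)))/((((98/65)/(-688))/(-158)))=13114050560/4361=3007120.06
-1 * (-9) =9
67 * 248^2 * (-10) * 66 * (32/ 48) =-1813137920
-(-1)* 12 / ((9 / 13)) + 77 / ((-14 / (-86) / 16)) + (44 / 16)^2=364459 / 48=7592.90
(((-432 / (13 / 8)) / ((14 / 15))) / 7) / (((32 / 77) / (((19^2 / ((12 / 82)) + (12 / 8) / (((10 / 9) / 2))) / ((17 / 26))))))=-369807.43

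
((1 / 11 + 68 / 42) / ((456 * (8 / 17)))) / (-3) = -6715 / 2528064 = -0.00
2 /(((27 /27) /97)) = 194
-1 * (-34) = 34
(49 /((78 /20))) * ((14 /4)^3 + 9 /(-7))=81515 /156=522.53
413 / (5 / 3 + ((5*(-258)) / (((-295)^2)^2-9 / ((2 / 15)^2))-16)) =-7506704637705 / 260523247181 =-28.81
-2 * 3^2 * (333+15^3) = -66744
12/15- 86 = -426/5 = -85.20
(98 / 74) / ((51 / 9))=147 / 629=0.23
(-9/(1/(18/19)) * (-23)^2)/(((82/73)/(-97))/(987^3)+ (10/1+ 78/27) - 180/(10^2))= -2917337961898325070/7172287494516397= -406.75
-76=-76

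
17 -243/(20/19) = -4277/20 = -213.85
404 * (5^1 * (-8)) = -16160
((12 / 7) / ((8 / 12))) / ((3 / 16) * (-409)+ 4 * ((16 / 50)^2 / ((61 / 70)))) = -2196000 / 65089717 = -0.03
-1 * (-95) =95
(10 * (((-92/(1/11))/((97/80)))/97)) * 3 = -2428800/9409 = -258.14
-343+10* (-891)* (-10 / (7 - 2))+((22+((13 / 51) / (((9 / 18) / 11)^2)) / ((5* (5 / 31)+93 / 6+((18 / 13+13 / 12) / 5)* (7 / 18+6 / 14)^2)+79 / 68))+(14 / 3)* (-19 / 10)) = 870978103533968 / 49778525535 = 17497.07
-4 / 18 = -2 / 9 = -0.22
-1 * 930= -930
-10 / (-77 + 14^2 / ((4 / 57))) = -5 / 1358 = -0.00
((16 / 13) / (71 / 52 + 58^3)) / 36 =16 / 91313055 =0.00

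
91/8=11.38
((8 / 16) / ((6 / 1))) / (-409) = -1 / 4908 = -0.00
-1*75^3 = -421875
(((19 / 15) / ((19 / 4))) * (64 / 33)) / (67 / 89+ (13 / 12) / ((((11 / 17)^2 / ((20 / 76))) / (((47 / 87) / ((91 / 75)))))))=3866627072 / 7895028945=0.49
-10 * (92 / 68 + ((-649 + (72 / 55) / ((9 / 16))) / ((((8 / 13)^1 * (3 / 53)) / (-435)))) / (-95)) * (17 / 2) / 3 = 4027033193 / 1672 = 2408512.68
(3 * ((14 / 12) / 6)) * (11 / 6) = 77 / 72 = 1.07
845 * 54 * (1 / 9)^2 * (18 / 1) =10140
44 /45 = 0.98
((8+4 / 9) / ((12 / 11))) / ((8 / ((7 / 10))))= 1463 / 2160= 0.68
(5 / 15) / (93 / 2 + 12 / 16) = 4 / 567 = 0.01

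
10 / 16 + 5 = 5.62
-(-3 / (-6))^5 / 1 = -1 / 32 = -0.03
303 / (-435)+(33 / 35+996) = 996.25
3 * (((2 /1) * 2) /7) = 12 /7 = 1.71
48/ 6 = 8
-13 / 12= -1.08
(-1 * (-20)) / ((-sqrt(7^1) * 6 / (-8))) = 80 * sqrt(7) / 21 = 10.08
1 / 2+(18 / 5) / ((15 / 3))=1.22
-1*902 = -902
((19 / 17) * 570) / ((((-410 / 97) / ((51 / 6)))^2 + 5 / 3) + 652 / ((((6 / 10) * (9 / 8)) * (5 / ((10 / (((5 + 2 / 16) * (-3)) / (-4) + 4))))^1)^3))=107835883068257761734 / 6272905491098007251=17.19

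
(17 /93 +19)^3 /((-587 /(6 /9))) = -11355716608 /1416472677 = -8.02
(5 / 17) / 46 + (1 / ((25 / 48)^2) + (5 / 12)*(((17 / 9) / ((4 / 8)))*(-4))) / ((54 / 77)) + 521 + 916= 510677609381 / 356298750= 1433.28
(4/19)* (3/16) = 3/76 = 0.04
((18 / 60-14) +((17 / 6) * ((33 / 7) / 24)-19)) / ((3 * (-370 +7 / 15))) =0.03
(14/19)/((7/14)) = 28/19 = 1.47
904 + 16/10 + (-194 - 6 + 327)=5163/5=1032.60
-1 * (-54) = 54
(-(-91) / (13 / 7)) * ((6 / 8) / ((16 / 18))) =1323 / 32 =41.34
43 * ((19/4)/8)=817/32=25.53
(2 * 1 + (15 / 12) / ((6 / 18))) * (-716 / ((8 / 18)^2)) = -333477 / 16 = -20842.31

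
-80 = -80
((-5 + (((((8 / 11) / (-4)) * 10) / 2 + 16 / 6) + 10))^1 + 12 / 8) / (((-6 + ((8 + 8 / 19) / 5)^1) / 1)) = -10355 / 5412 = -1.91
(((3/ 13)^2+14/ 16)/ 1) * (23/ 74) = 28865/ 100048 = 0.29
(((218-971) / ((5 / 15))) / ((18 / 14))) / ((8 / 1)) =-1757 / 8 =-219.62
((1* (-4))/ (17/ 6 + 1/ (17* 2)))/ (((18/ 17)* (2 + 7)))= -289/ 1971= -0.15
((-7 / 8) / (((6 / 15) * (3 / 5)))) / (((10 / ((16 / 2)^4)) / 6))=-8960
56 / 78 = 28 / 39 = 0.72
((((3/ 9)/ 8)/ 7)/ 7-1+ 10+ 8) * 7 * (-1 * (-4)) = 19993/ 42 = 476.02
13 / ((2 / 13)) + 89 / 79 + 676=120337 / 158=761.63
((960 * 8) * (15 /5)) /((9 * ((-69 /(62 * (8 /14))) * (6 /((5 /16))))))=-99200 /1449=-68.46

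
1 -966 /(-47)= 1013 /47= 21.55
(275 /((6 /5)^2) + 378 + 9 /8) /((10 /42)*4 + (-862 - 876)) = -287329 /875472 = -0.33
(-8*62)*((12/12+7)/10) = -1984/5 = -396.80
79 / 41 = 1.93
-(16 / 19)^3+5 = 30199 / 6859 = 4.40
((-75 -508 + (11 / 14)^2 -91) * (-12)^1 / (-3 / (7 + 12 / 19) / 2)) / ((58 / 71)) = -46853965 / 931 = -50326.49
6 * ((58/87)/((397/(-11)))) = -0.11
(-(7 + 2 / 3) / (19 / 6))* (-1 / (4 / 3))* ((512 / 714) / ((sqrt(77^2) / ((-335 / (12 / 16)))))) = -7.55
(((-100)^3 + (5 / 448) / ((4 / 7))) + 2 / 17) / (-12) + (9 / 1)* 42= 4371740075 / 52224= 83711.32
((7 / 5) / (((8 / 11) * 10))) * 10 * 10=77 / 4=19.25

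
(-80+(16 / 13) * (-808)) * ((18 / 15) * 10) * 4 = -670464 / 13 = -51574.15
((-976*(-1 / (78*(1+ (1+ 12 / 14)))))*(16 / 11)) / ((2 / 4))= 27328 / 2145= 12.74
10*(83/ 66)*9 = 1245/ 11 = 113.18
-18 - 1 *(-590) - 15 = 557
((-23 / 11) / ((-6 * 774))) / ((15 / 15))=23 / 51084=0.00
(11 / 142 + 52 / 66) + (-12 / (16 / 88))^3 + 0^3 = -1347202201 / 4686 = -287495.13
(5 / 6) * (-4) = -3.33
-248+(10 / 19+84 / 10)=-22712 / 95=-239.07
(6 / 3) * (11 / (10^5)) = 11 / 50000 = 0.00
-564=-564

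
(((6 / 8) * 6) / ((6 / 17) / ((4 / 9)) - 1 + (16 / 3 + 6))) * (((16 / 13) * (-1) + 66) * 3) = 1159434 / 14755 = 78.58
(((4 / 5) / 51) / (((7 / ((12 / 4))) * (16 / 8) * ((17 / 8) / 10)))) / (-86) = -16 / 86989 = -0.00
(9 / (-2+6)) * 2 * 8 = 36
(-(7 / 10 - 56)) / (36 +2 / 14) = 3871 / 2530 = 1.53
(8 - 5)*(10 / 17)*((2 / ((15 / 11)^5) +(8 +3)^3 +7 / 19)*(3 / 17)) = 38430539876 / 92660625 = 414.75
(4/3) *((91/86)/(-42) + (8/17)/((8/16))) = 8035/6579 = 1.22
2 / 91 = 0.02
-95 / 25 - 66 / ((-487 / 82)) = 7.31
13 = 13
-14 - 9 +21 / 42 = -45 / 2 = -22.50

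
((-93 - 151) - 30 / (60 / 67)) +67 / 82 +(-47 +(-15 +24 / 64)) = -110965 / 328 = -338.31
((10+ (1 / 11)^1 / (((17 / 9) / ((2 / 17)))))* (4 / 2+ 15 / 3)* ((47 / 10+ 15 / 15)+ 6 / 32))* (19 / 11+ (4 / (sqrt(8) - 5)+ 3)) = 4352145504 / 2972365 - 52435488* sqrt(2) / 270215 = 1189.77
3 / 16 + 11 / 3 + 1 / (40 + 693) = 135653 / 35184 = 3.86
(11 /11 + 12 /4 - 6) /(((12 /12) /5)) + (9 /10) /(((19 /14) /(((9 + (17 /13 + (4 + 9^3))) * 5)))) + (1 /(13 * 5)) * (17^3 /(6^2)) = 109227167 /44460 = 2456.75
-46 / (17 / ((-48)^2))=-105984 / 17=-6234.35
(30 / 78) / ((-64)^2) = 5 / 53248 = 0.00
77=77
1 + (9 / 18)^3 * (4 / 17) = 35 / 34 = 1.03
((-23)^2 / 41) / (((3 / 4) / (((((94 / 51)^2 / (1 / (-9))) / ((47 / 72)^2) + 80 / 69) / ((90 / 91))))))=-5892481504 / 4798845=-1227.90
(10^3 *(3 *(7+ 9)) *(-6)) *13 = -3744000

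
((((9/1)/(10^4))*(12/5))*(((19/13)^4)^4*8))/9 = 1730648481405727006086/2079426903697437003125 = 0.83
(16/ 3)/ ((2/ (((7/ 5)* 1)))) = 56/ 15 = 3.73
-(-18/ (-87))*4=-24/ 29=-0.83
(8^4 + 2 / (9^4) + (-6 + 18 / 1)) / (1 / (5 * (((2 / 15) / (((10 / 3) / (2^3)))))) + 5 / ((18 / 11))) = 43124144 / 38637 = 1116.14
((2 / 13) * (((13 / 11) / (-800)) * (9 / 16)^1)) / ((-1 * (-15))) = -3 / 352000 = -0.00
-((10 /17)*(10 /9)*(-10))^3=1000000000 /3581577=279.21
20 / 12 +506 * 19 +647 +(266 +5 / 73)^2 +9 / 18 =2591672065 / 31974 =81055.61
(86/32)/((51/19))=817/816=1.00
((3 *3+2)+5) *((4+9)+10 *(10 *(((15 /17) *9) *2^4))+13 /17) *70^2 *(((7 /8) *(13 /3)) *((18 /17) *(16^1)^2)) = 296198371123200 /289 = 1024907858557.79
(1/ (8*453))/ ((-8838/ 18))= -1/ 1779384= -0.00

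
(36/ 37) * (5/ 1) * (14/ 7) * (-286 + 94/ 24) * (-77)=211333.78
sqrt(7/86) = sqrt(602)/86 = 0.29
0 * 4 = 0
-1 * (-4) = 4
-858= -858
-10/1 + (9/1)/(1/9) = 71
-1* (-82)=82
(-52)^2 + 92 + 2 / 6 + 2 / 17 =2796.45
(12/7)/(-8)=-3/14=-0.21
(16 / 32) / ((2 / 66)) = 16.50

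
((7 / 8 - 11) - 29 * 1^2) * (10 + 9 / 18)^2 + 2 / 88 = -1518355 / 352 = -4313.51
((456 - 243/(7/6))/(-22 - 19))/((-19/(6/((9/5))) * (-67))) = -5780/365351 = -0.02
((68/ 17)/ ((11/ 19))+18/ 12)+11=19.41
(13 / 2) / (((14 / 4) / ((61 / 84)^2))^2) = 0.15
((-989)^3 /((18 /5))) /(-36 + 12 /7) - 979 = 6770685827 /864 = 7836441.93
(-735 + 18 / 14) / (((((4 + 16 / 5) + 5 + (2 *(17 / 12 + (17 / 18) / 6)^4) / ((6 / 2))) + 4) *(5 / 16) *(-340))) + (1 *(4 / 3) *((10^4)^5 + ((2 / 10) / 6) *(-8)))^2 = 5544029053835999999970431845046208000000145546426951936 / 311851634278275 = 17777777777777777777682960000000000000000.00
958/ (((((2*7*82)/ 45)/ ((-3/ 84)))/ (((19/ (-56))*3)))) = 1228635/ 900032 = 1.37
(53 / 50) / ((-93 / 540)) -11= -2659 / 155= -17.15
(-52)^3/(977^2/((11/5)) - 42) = -118976/367091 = -0.32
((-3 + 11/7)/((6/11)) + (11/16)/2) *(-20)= 45.51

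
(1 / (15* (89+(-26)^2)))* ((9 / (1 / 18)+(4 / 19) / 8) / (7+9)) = 6157 / 6976800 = 0.00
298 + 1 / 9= 2683 / 9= 298.11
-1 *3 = -3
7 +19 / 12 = 103 / 12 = 8.58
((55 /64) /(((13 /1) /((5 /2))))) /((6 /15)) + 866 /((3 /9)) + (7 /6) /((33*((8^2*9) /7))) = 7704940703 /2965248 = 2598.41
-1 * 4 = -4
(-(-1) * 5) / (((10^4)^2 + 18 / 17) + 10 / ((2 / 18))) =85 / 1700001548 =0.00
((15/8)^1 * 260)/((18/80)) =6500/3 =2166.67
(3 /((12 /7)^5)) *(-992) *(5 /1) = -2605085 /2592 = -1005.05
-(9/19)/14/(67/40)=-180/8911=-0.02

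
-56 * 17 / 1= -952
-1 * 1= -1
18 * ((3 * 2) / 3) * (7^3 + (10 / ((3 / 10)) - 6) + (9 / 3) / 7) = 93432 / 7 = 13347.43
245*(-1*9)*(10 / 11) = -22050 / 11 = -2004.55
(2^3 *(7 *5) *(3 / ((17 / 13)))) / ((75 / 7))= 59.95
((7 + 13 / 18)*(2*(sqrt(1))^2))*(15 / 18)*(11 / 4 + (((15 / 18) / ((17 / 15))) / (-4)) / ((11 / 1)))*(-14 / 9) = -6630995 / 121176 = -54.72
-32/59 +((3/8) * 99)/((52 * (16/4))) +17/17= 62451/98176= 0.64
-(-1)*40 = 40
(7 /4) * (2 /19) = 7 /38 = 0.18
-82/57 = -1.44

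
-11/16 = -0.69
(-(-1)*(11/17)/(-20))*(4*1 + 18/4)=-11/40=-0.28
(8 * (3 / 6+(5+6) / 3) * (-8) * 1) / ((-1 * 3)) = 800 / 9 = 88.89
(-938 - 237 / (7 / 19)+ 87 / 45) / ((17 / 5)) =-165832 / 357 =-464.52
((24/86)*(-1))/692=-0.00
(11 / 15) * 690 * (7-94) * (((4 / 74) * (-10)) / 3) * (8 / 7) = 9065.02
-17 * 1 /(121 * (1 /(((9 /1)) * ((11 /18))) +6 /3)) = -17 /264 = -0.06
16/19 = 0.84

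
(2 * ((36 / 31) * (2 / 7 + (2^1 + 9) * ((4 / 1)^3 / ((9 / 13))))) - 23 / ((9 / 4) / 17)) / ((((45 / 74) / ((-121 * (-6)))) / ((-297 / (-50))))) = 421014178904 / 27125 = 15521260.05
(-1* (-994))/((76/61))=797.82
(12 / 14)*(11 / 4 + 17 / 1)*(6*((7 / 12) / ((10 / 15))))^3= 313551 / 128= 2449.62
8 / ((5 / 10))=16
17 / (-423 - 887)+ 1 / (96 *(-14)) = -12079 / 880320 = -0.01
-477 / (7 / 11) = -5247 / 7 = -749.57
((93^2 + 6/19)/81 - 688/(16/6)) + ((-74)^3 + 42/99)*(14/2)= -16007589791/5643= -2836716.25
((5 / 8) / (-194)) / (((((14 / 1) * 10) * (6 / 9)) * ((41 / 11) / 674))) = -0.01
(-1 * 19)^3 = -6859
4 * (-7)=-28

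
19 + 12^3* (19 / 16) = 2071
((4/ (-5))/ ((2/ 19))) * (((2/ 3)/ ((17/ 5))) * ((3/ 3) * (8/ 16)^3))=-19/ 102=-0.19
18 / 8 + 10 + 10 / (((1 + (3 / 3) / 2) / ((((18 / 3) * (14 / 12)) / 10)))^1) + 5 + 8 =359 / 12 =29.92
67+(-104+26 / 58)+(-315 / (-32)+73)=42959 / 928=46.29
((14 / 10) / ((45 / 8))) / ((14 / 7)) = 28 / 225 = 0.12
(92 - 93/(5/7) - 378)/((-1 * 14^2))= 2081/980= 2.12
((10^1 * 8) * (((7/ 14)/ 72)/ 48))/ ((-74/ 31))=-155/ 31968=-0.00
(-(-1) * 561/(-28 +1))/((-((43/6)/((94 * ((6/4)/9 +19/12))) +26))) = 61523/77115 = 0.80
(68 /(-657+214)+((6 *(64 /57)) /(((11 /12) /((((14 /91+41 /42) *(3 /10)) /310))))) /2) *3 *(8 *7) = -23425476576 /932814025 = -25.11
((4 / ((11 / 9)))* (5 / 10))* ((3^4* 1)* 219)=319302 / 11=29027.45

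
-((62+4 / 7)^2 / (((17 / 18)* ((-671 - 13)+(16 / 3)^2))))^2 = -60367958381124 / 1509642255625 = -39.99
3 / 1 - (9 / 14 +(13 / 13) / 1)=19 / 14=1.36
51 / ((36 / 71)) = 1207 / 12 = 100.58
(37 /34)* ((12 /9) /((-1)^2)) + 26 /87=2588 /1479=1.75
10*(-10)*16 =-1600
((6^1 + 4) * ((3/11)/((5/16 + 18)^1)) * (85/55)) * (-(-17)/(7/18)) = 2496960/248171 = 10.06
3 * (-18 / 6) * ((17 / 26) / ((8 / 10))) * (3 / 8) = -2.76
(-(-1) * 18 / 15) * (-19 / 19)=-6 / 5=-1.20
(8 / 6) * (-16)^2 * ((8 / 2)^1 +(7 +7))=6144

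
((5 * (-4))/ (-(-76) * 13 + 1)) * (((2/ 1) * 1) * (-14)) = 560/ 989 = 0.57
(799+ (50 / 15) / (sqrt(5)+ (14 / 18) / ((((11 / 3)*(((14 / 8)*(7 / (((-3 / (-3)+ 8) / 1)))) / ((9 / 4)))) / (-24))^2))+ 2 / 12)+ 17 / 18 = 800.15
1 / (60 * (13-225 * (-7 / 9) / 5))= 1 / 2880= 0.00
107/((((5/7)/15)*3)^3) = 36701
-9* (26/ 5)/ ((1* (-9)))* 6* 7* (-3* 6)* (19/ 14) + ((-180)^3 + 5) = -29186651/ 5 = -5837330.20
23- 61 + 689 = 651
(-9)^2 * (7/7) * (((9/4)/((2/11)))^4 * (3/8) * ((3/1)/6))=23342483043/65536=356178.02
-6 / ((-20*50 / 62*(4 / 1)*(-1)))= -93 / 1000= -0.09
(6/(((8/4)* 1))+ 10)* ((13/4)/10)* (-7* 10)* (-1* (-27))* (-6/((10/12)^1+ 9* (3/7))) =2012283/197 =10214.63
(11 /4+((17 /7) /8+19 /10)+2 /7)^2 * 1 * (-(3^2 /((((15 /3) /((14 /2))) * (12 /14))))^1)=-6456267 /16000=-403.52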